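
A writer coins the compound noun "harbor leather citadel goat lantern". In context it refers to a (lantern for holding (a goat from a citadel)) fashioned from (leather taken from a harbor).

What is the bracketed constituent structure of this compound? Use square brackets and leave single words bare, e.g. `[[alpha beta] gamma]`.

At the top level: head "lantern" (specifically "citadel goat lantern"); modifier "harbor leather".
Inside "harbor leather": head "leather", modifier "harbor".
Inside "citadel goat lantern": head "lantern", modifier "citadel goat".
Inside "citadel goat": head "goat", modifier "citadel".
Putting it together: [[harbor leather] [[citadel goat] lantern]].

[[harbor leather] [[citadel goat] lantern]]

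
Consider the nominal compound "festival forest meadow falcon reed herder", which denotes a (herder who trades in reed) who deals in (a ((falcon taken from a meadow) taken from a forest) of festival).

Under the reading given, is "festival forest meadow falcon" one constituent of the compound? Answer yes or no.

yes

The paraphrase groups the words so that "festival forest meadow falcon" is one unit: it corresponds to a single parenthesized sub-phrase.
The full structure is [[festival [forest [meadow falcon]]] [reed herder]], in which [festival forest meadow falcon] is a constituent.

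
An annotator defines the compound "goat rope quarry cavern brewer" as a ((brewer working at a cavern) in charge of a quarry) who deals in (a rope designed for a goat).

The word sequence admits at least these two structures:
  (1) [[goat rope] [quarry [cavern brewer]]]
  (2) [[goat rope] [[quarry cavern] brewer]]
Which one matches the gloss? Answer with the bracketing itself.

[[goat rope] [quarry [cavern brewer]]]

The paraphrase's head is the "brewer" part ("quarry cavern brewer"); its modifier is "goat rope".
That top-level split, carried through the inner groups, gives [[goat rope] [quarry [cavern brewer]]].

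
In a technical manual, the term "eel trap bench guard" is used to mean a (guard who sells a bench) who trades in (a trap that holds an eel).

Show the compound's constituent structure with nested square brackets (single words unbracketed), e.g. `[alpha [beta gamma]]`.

[[eel trap] [bench guard]]

Overall it is a kind of guard (specifically "bench guard"); the modifier is "eel trap".
Within "eel trap", the head is "trap" and the modifier is "eel".
Within "bench guard", the head is "guard" and the modifier is "bench".
So the structure is [[eel trap] [bench guard]].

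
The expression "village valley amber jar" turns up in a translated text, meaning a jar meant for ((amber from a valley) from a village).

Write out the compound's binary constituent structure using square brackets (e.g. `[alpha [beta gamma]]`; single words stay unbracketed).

Whole compound: head "jar", modifier "village valley amber".
"village valley amber" → head "amber" (specifically "valley amber"), modifier "village".
"valley amber" → head "amber", modifier "valley".
Putting it together: [[village [valley amber]] jar].

[[village [valley amber]] jar]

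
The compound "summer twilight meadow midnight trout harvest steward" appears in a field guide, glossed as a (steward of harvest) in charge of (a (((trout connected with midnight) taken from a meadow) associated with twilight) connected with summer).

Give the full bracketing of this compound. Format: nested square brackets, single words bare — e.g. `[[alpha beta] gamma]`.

[[summer [twilight [meadow [midnight trout]]]] [harvest steward]]

At the top level: head "steward" (specifically "harvest steward"); modifier "summer twilight meadow midnight trout".
Within "summer twilight meadow midnight trout", the head is "trout" (specifically "twilight meadow midnight trout") and the modifier is "summer".
Within "twilight meadow midnight trout", the head is "trout" (specifically "meadow midnight trout") and the modifier is "twilight".
Within "meadow midnight trout", the head is "trout" (specifically "midnight trout") and the modifier is "meadow".
Within "midnight trout", the head is "trout" and the modifier is "midnight".
Within "harvest steward", the head is "steward" and the modifier is "harvest".
Putting it together: [[summer [twilight [meadow [midnight trout]]]] [harvest steward]].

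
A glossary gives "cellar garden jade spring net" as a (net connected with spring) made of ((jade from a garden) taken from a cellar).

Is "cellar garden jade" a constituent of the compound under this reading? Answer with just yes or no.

yes

The paraphrase groups the words so that "cellar garden jade" is one unit: it corresponds to a single parenthesized sub-phrase.
The full structure is [[cellar [garden jade]] [spring net]], in which [cellar garden jade] is a constituent.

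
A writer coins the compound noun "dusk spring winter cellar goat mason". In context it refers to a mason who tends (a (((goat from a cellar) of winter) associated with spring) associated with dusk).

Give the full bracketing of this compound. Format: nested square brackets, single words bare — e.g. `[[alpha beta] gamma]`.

[[dusk [spring [winter [cellar goat]]]] mason]

Whole compound: head "mason", modifier "dusk spring winter cellar goat".
Within "dusk spring winter cellar goat", the head is "goat" (specifically "spring winter cellar goat") and the modifier is "dusk".
Within "spring winter cellar goat", the head is "goat" (specifically "winter cellar goat") and the modifier is "spring".
Within "winter cellar goat", the head is "goat" (specifically "cellar goat") and the modifier is "winter".
Within "cellar goat", the head is "goat" and the modifier is "cellar".
So the structure is [[dusk [spring [winter [cellar goat]]]] mason].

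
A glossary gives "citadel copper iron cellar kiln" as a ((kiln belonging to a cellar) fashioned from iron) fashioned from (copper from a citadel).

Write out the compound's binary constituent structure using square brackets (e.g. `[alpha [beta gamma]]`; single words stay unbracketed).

[[citadel copper] [iron [cellar kiln]]]

Whole compound: head "kiln" (specifically "iron cellar kiln"), modifier "citadel copper".
Inside "citadel copper": head "copper", modifier "citadel".
Inside "iron cellar kiln": head "kiln" (specifically "cellar kiln"), modifier "iron".
Inside "cellar kiln": head "kiln", modifier "cellar".
So the structure is [[citadel copper] [iron [cellar kiln]]].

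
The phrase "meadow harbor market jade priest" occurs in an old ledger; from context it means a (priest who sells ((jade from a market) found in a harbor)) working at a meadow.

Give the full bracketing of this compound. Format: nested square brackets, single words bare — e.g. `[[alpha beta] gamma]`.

[meadow [[harbor [market jade]] priest]]

At the top level: head "priest" (specifically "harbor market jade priest"); modifier "meadow".
"harbor market jade priest" → head "priest", modifier "harbor market jade".
"harbor market jade" → head "jade" (specifically "market jade"), modifier "harbor".
"market jade" → head "jade", modifier "market".
Assembled: [meadow [[harbor [market jade]] priest]].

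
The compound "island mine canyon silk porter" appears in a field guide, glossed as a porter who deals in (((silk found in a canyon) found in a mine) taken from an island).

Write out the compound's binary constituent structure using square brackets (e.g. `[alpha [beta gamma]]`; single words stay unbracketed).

[[island [mine [canyon silk]]] porter]

At the top level: head "porter"; modifier "island mine canyon silk".
Inside "island mine canyon silk": head "silk" (specifically "mine canyon silk"), modifier "island".
Inside "mine canyon silk": head "silk" (specifically "canyon silk"), modifier "mine".
Inside "canyon silk": head "silk", modifier "canyon".
So the structure is [[island [mine [canyon silk]]] porter].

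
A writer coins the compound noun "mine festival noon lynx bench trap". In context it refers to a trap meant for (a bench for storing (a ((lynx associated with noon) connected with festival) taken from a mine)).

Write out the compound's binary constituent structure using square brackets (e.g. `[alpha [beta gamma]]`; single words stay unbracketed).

[[[mine [festival [noon lynx]]] bench] trap]

The outermost head in the paraphrase is "trap", modified by "mine festival noon lynx bench".
Inside "mine festival noon lynx bench": head "bench", modifier "mine festival noon lynx".
Inside "mine festival noon lynx": head "lynx" (specifically "festival noon lynx"), modifier "mine".
Inside "festival noon lynx": head "lynx" (specifically "noon lynx"), modifier "festival".
Inside "noon lynx": head "lynx", modifier "noon".
Putting it together: [[[mine [festival [noon lynx]]] bench] trap].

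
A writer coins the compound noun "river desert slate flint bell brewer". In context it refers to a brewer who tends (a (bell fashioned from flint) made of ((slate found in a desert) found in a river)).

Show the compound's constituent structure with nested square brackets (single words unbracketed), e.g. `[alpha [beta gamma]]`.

The outermost head in the paraphrase is "brewer", modified by "river desert slate flint bell".
"river desert slate flint bell" → head "bell" (specifically "flint bell"), modifier "river desert slate".
"river desert slate" → head "slate" (specifically "desert slate"), modifier "river".
"desert slate" → head "slate", modifier "desert".
"flint bell" → head "bell", modifier "flint".
Assembled: [[[river [desert slate]] [flint bell]] brewer].

[[[river [desert slate]] [flint bell]] brewer]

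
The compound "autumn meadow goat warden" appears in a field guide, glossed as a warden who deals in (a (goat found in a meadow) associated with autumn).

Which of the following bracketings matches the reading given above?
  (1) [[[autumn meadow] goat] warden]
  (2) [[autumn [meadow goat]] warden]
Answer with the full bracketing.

[[autumn [meadow goat]] warden]

The paraphrase's head is the "warden" part ("warden"); its modifier is "autumn meadow goat".
That top-level split, carried through the inner groups, gives [[autumn [meadow goat]] warden].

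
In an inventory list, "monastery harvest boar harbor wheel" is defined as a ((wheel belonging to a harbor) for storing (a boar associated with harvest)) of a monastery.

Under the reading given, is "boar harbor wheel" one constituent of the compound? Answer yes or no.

The top-level split is [monastery] [harvest boar harbor wheel]; the full structure is [monastery [[harvest boar] [harbor wheel]]].
"boar harbor wheel" straddles a constituent boundary, so it is not a single unit.

no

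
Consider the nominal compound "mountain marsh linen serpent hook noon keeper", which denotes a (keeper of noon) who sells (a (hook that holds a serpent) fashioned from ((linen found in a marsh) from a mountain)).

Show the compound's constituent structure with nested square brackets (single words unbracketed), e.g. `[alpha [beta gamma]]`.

The outermost head in the paraphrase is "keeper" (specifically "noon keeper"), modified by "mountain marsh linen serpent hook".
"mountain marsh linen serpent hook" → head "hook" (specifically "serpent hook"), modifier "mountain marsh linen".
"mountain marsh linen" → head "linen" (specifically "marsh linen"), modifier "mountain".
"marsh linen" → head "linen", modifier "marsh".
"serpent hook" → head "hook", modifier "serpent".
"noon keeper" → head "keeper", modifier "noon".
Assembled: [[[mountain [marsh linen]] [serpent hook]] [noon keeper]].

[[[mountain [marsh linen]] [serpent hook]] [noon keeper]]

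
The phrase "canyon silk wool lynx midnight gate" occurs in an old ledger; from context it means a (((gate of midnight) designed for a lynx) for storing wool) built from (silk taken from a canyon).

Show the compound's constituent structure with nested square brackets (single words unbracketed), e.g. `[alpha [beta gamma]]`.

[[canyon silk] [wool [lynx [midnight gate]]]]

The outermost head in the paraphrase is "gate" (specifically "wool lynx midnight gate"), modified by "canyon silk".
"canyon silk" → head "silk", modifier "canyon".
"wool lynx midnight gate" → head "gate" (specifically "lynx midnight gate"), modifier "wool".
"lynx midnight gate" → head "gate" (specifically "midnight gate"), modifier "lynx".
"midnight gate" → head "gate", modifier "midnight".
Putting it together: [[canyon silk] [wool [lynx [midnight gate]]]].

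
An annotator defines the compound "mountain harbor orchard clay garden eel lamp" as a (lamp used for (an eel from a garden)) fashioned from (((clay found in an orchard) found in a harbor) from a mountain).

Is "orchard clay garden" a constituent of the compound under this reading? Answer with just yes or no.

no

The top-level split is [mountain harbor orchard clay] [garden eel lamp]; the full structure is [[mountain [harbor [orchard clay]]] [[garden eel] lamp]].
"orchard clay garden" straddles a constituent boundary, so it is not a single unit.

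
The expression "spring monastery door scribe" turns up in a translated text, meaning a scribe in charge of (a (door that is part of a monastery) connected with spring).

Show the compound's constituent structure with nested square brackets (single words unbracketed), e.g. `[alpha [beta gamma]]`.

Whole compound: head "scribe", modifier "spring monastery door".
Within "spring monastery door", the head is "door" (specifically "monastery door") and the modifier is "spring".
Within "monastery door", the head is "door" and the modifier is "monastery".
Assembled: [[spring [monastery door]] scribe].

[[spring [monastery door]] scribe]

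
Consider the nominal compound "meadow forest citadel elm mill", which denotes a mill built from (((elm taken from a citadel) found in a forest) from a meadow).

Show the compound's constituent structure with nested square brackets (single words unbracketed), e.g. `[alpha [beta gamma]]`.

Whole compound: head "mill", modifier "meadow forest citadel elm".
Within "meadow forest citadel elm", the head is "elm" (specifically "forest citadel elm") and the modifier is "meadow".
Within "forest citadel elm", the head is "elm" (specifically "citadel elm") and the modifier is "forest".
Within "citadel elm", the head is "elm" and the modifier is "citadel".
So the structure is [[meadow [forest [citadel elm]]] mill].

[[meadow [forest [citadel elm]]] mill]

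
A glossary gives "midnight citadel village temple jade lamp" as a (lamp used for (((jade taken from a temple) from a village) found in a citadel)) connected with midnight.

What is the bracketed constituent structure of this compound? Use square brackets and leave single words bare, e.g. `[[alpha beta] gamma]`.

[midnight [[citadel [village [temple jade]]] lamp]]

At the top level: head "lamp" (specifically "citadel village temple jade lamp"); modifier "midnight".
Inside "citadel village temple jade lamp": head "lamp", modifier "citadel village temple jade".
Inside "citadel village temple jade": head "jade" (specifically "village temple jade"), modifier "citadel".
Inside "village temple jade": head "jade" (specifically "temple jade"), modifier "village".
Inside "temple jade": head "jade", modifier "temple".
Putting it together: [midnight [[citadel [village [temple jade]]] lamp]].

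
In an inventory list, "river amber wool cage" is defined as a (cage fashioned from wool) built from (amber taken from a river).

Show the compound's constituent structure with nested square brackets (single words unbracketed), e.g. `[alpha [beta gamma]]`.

The outermost head in the paraphrase is "cage" (specifically "wool cage"), modified by "river amber".
"river amber" → head "amber", modifier "river".
"wool cage" → head "cage", modifier "wool".
Assembled: [[river amber] [wool cage]].

[[river amber] [wool cage]]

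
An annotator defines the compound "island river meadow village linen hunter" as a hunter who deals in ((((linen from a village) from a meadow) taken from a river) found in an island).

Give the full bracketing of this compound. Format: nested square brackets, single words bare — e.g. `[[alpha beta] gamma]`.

Overall it is a kind of hunter; the modifier is "island river meadow village linen".
Inside "island river meadow village linen": head "linen" (specifically "river meadow village linen"), modifier "island".
Inside "river meadow village linen": head "linen" (specifically "meadow village linen"), modifier "river".
Inside "meadow village linen": head "linen" (specifically "village linen"), modifier "meadow".
Inside "village linen": head "linen", modifier "village".
Assembled: [[island [river [meadow [village linen]]]] hunter].

[[island [river [meadow [village linen]]]] hunter]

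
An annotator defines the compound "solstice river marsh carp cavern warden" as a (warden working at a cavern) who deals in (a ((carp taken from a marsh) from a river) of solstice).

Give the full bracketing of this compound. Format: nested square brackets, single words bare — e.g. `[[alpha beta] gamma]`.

Overall it is a kind of warden (specifically "cavern warden"); the modifier is "solstice river marsh carp".
"solstice river marsh carp" → head "carp" (specifically "river marsh carp"), modifier "solstice".
"river marsh carp" → head "carp" (specifically "marsh carp"), modifier "river".
"marsh carp" → head "carp", modifier "marsh".
"cavern warden" → head "warden", modifier "cavern".
Assembled: [[solstice [river [marsh carp]]] [cavern warden]].

[[solstice [river [marsh carp]]] [cavern warden]]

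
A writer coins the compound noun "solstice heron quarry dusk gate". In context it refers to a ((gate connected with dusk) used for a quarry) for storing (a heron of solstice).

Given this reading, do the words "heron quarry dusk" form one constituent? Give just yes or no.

The top-level split is [solstice heron] [quarry dusk gate]; the full structure is [[solstice heron] [quarry [dusk gate]]].
"heron quarry dusk" straddles a constituent boundary, so it is not a single unit.

no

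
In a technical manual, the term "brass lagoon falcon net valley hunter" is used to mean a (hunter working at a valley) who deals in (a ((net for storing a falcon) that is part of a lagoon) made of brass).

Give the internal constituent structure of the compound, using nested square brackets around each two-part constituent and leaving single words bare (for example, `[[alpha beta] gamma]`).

Overall it is a kind of hunter (specifically "valley hunter"); the modifier is "brass lagoon falcon net".
"brass lagoon falcon net" → head "net" (specifically "lagoon falcon net"), modifier "brass".
"lagoon falcon net" → head "net" (specifically "falcon net"), modifier "lagoon".
"falcon net" → head "net", modifier "falcon".
"valley hunter" → head "hunter", modifier "valley".
Putting it together: [[brass [lagoon [falcon net]]] [valley hunter]].

[[brass [lagoon [falcon net]]] [valley hunter]]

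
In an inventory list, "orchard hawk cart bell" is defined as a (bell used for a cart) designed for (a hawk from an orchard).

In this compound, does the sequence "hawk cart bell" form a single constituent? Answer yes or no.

no

The top-level split is [orchard hawk] [cart bell]; the full structure is [[orchard hawk] [cart bell]].
"hawk cart bell" straddles a constituent boundary, so it is not a single unit.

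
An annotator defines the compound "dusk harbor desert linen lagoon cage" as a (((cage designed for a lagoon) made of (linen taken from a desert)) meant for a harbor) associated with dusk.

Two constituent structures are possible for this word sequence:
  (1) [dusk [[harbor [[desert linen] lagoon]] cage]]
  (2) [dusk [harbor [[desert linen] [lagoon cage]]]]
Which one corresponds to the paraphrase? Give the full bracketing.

The paraphrase's head is the "cage" part ("harbor desert linen lagoon cage"); its modifier is "dusk".
That top-level split, carried through the inner groups, gives [dusk [harbor [[desert linen] [lagoon cage]]]].

[dusk [harbor [[desert linen] [lagoon cage]]]]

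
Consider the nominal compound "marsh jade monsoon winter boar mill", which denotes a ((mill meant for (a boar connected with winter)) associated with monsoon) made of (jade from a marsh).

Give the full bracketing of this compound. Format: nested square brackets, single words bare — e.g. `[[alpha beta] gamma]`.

At the top level: head "mill" (specifically "monsoon winter boar mill"); modifier "marsh jade".
"marsh jade" → head "jade", modifier "marsh".
"monsoon winter boar mill" → head "mill" (specifically "winter boar mill"), modifier "monsoon".
"winter boar mill" → head "mill", modifier "winter boar".
"winter boar" → head "boar", modifier "winter".
Assembled: [[marsh jade] [monsoon [[winter boar] mill]]].

[[marsh jade] [monsoon [[winter boar] mill]]]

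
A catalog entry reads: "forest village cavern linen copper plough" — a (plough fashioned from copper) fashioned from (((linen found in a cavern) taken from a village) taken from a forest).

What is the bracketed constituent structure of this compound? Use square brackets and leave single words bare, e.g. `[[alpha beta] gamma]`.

[[forest [village [cavern linen]]] [copper plough]]

The outermost head in the paraphrase is "plough" (specifically "copper plough"), modified by "forest village cavern linen".
"forest village cavern linen" → head "linen" (specifically "village cavern linen"), modifier "forest".
"village cavern linen" → head "linen" (specifically "cavern linen"), modifier "village".
"cavern linen" → head "linen", modifier "cavern".
"copper plough" → head "plough", modifier "copper".
Assembled: [[forest [village [cavern linen]]] [copper plough]].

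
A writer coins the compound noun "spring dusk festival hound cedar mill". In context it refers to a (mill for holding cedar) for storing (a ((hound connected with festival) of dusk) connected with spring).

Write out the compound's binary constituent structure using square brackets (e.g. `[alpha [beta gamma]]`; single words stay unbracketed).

At the top level: head "mill" (specifically "cedar mill"); modifier "spring dusk festival hound".
"spring dusk festival hound" → head "hound" (specifically "dusk festival hound"), modifier "spring".
"dusk festival hound" → head "hound" (specifically "festival hound"), modifier "dusk".
"festival hound" → head "hound", modifier "festival".
"cedar mill" → head "mill", modifier "cedar".
So the structure is [[spring [dusk [festival hound]]] [cedar mill]].

[[spring [dusk [festival hound]]] [cedar mill]]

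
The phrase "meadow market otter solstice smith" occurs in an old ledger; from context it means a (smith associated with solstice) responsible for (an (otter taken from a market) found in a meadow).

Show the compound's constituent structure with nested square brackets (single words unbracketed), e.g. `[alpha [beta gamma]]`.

At the top level: head "smith" (specifically "solstice smith"); modifier "meadow market otter".
"meadow market otter" → head "otter" (specifically "market otter"), modifier "meadow".
"market otter" → head "otter", modifier "market".
"solstice smith" → head "smith", modifier "solstice".
So the structure is [[meadow [market otter]] [solstice smith]].

[[meadow [market otter]] [solstice smith]]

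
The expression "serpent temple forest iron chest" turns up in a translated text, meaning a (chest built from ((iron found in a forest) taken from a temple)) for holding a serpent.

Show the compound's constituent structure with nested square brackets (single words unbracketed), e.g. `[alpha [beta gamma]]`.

The outermost head in the paraphrase is "chest" (specifically "temple forest iron chest"), modified by "serpent".
"temple forest iron chest" → head "chest", modifier "temple forest iron".
"temple forest iron" → head "iron" (specifically "forest iron"), modifier "temple".
"forest iron" → head "iron", modifier "forest".
Assembled: [serpent [[temple [forest iron]] chest]].

[serpent [[temple [forest iron]] chest]]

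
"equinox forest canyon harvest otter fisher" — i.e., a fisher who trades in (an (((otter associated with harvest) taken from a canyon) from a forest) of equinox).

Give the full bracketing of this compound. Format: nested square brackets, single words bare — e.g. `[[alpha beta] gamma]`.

At the top level: head "fisher"; modifier "equinox forest canyon harvest otter".
"equinox forest canyon harvest otter" → head "otter" (specifically "forest canyon harvest otter"), modifier "equinox".
"forest canyon harvest otter" → head "otter" (specifically "canyon harvest otter"), modifier "forest".
"canyon harvest otter" → head "otter" (specifically "harvest otter"), modifier "canyon".
"harvest otter" → head "otter", modifier "harvest".
So the structure is [[equinox [forest [canyon [harvest otter]]]] fisher].

[[equinox [forest [canyon [harvest otter]]]] fisher]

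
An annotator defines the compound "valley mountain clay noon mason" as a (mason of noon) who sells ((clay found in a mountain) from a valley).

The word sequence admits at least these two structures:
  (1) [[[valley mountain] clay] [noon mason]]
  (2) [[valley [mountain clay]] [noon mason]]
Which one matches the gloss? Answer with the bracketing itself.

[[valley [mountain clay]] [noon mason]]

The paraphrase's head is the "mason" part ("noon mason"); its modifier is "valley mountain clay".
That top-level split, carried through the inner groups, gives [[valley [mountain clay]] [noon mason]].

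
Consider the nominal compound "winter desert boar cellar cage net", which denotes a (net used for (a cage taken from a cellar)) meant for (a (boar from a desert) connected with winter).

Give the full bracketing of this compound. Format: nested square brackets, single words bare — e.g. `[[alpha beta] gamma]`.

[[winter [desert boar]] [[cellar cage] net]]

At the top level: head "net" (specifically "cellar cage net"); modifier "winter desert boar".
Inside "winter desert boar": head "boar" (specifically "desert boar"), modifier "winter".
Inside "desert boar": head "boar", modifier "desert".
Inside "cellar cage net": head "net", modifier "cellar cage".
Inside "cellar cage": head "cage", modifier "cellar".
Putting it together: [[winter [desert boar]] [[cellar cage] net]].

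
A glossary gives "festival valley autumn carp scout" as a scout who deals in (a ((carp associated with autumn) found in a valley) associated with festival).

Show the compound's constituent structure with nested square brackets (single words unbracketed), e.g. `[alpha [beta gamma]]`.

[[festival [valley [autumn carp]]] scout]

Overall it is a kind of scout; the modifier is "festival valley autumn carp".
Within "festival valley autumn carp", the head is "carp" (specifically "valley autumn carp") and the modifier is "festival".
Within "valley autumn carp", the head is "carp" (specifically "autumn carp") and the modifier is "valley".
Within "autumn carp", the head is "carp" and the modifier is "autumn".
Assembled: [[festival [valley [autumn carp]]] scout].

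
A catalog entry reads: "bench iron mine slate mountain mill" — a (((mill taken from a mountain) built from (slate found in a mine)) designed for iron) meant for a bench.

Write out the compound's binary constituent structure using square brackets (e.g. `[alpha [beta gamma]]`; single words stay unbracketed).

Whole compound: head "mill" (specifically "iron mine slate mountain mill"), modifier "bench".
Within "iron mine slate mountain mill", the head is "mill" (specifically "mine slate mountain mill") and the modifier is "iron".
Within "mine slate mountain mill", the head is "mill" (specifically "mountain mill") and the modifier is "mine slate".
Within "mine slate", the head is "slate" and the modifier is "mine".
Within "mountain mill", the head is "mill" and the modifier is "mountain".
Putting it together: [bench [iron [[mine slate] [mountain mill]]]].

[bench [iron [[mine slate] [mountain mill]]]]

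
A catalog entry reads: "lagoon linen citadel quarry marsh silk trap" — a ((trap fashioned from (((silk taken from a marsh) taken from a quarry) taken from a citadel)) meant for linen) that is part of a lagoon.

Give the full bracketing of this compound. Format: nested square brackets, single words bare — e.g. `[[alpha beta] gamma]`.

[lagoon [linen [[citadel [quarry [marsh silk]]] trap]]]

The outermost head in the paraphrase is "trap" (specifically "linen citadel quarry marsh silk trap"), modified by "lagoon".
Within "linen citadel quarry marsh silk trap", the head is "trap" (specifically "citadel quarry marsh silk trap") and the modifier is "linen".
Within "citadel quarry marsh silk trap", the head is "trap" and the modifier is "citadel quarry marsh silk".
Within "citadel quarry marsh silk", the head is "silk" (specifically "quarry marsh silk") and the modifier is "citadel".
Within "quarry marsh silk", the head is "silk" (specifically "marsh silk") and the modifier is "quarry".
Within "marsh silk", the head is "silk" and the modifier is "marsh".
Putting it together: [lagoon [linen [[citadel [quarry [marsh silk]]] trap]]].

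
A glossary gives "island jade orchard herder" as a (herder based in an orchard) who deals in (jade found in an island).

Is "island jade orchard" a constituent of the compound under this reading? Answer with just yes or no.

no

The top-level split is [island jade] [orchard herder]; the full structure is [[island jade] [orchard herder]].
"island jade orchard" straddles a constituent boundary, so it is not a single unit.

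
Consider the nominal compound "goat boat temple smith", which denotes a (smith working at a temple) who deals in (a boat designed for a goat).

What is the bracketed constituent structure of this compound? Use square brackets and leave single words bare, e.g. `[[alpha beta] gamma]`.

[[goat boat] [temple smith]]

At the top level: head "smith" (specifically "temple smith"); modifier "goat boat".
"goat boat" → head "boat", modifier "goat".
"temple smith" → head "smith", modifier "temple".
So the structure is [[goat boat] [temple smith]].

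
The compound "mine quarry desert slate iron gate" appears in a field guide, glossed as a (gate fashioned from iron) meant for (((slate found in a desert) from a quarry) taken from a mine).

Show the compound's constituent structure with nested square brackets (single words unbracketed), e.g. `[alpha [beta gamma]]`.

The outermost head in the paraphrase is "gate" (specifically "iron gate"), modified by "mine quarry desert slate".
Inside "mine quarry desert slate": head "slate" (specifically "quarry desert slate"), modifier "mine".
Inside "quarry desert slate": head "slate" (specifically "desert slate"), modifier "quarry".
Inside "desert slate": head "slate", modifier "desert".
Inside "iron gate": head "gate", modifier "iron".
So the structure is [[mine [quarry [desert slate]]] [iron gate]].

[[mine [quarry [desert slate]]] [iron gate]]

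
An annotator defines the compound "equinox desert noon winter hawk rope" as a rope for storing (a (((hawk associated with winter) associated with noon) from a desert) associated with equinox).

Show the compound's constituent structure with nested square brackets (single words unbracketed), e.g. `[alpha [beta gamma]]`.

[[equinox [desert [noon [winter hawk]]]] rope]

Whole compound: head "rope", modifier "equinox desert noon winter hawk".
Within "equinox desert noon winter hawk", the head is "hawk" (specifically "desert noon winter hawk") and the modifier is "equinox".
Within "desert noon winter hawk", the head is "hawk" (specifically "noon winter hawk") and the modifier is "desert".
Within "noon winter hawk", the head is "hawk" (specifically "winter hawk") and the modifier is "noon".
Within "winter hawk", the head is "hawk" and the modifier is "winter".
So the structure is [[equinox [desert [noon [winter hawk]]]] rope].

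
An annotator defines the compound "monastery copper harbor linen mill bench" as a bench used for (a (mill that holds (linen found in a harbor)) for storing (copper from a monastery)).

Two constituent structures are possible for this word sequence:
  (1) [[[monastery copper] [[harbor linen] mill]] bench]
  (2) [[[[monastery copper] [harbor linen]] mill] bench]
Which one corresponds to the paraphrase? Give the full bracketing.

The paraphrase's head is the "bench" part ("bench"); its modifier is "monastery copper harbor linen mill".
That top-level split, carried through the inner groups, gives [[[monastery copper] [[harbor linen] mill]] bench].

[[[monastery copper] [[harbor linen] mill]] bench]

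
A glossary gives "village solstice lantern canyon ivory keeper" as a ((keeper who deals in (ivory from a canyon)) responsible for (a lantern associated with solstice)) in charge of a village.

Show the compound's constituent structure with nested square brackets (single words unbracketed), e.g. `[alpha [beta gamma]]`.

[village [[solstice lantern] [[canyon ivory] keeper]]]

At the top level: head "keeper" (specifically "solstice lantern canyon ivory keeper"); modifier "village".
Inside "solstice lantern canyon ivory keeper": head "keeper" (specifically "canyon ivory keeper"), modifier "solstice lantern".
Inside "solstice lantern": head "lantern", modifier "solstice".
Inside "canyon ivory keeper": head "keeper", modifier "canyon ivory".
Inside "canyon ivory": head "ivory", modifier "canyon".
Putting it together: [village [[solstice lantern] [[canyon ivory] keeper]]].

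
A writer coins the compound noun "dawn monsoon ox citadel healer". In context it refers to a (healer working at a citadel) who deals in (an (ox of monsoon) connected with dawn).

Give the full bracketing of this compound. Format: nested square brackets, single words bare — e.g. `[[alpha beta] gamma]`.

Overall it is a kind of healer (specifically "citadel healer"); the modifier is "dawn monsoon ox".
"dawn monsoon ox" → head "ox" (specifically "monsoon ox"), modifier "dawn".
"monsoon ox" → head "ox", modifier "monsoon".
"citadel healer" → head "healer", modifier "citadel".
So the structure is [[dawn [monsoon ox]] [citadel healer]].

[[dawn [monsoon ox]] [citadel healer]]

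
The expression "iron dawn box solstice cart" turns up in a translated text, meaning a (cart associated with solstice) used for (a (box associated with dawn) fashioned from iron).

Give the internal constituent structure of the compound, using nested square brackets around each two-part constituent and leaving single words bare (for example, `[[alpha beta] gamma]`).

The outermost head in the paraphrase is "cart" (specifically "solstice cart"), modified by "iron dawn box".
"iron dawn box" → head "box" (specifically "dawn box"), modifier "iron".
"dawn box" → head "box", modifier "dawn".
"solstice cart" → head "cart", modifier "solstice".
Assembled: [[iron [dawn box]] [solstice cart]].

[[iron [dawn box]] [solstice cart]]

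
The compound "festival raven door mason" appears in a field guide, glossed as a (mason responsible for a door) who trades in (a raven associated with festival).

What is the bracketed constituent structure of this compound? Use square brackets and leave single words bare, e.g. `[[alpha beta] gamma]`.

The outermost head in the paraphrase is "mason" (specifically "door mason"), modified by "festival raven".
Inside "festival raven": head "raven", modifier "festival".
Inside "door mason": head "mason", modifier "door".
So the structure is [[festival raven] [door mason]].

[[festival raven] [door mason]]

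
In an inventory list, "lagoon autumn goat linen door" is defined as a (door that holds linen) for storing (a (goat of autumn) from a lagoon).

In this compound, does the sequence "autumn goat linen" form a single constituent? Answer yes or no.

no

The top-level split is [lagoon autumn goat] [linen door]; the full structure is [[lagoon [autumn goat]] [linen door]].
"autumn goat linen" straddles a constituent boundary, so it is not a single unit.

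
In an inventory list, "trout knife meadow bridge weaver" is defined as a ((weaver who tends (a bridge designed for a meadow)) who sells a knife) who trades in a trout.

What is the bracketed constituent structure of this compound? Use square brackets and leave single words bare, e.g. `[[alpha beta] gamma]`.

[trout [knife [[meadow bridge] weaver]]]

The outermost head in the paraphrase is "weaver" (specifically "knife meadow bridge weaver"), modified by "trout".
"knife meadow bridge weaver" → head "weaver" (specifically "meadow bridge weaver"), modifier "knife".
"meadow bridge weaver" → head "weaver", modifier "meadow bridge".
"meadow bridge" → head "bridge", modifier "meadow".
Assembled: [trout [knife [[meadow bridge] weaver]]].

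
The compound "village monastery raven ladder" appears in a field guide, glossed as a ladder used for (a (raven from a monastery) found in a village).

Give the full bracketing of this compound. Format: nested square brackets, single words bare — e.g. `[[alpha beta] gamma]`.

[[village [monastery raven]] ladder]

At the top level: head "ladder"; modifier "village monastery raven".
Inside "village monastery raven": head "raven" (specifically "monastery raven"), modifier "village".
Inside "monastery raven": head "raven", modifier "monastery".
So the structure is [[village [monastery raven]] ladder].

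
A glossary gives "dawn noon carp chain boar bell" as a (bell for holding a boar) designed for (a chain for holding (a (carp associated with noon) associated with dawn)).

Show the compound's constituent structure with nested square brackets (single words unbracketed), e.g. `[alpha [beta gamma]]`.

[[[dawn [noon carp]] chain] [boar bell]]

Whole compound: head "bell" (specifically "boar bell"), modifier "dawn noon carp chain".
Inside "dawn noon carp chain": head "chain", modifier "dawn noon carp".
Inside "dawn noon carp": head "carp" (specifically "noon carp"), modifier "dawn".
Inside "noon carp": head "carp", modifier "noon".
Inside "boar bell": head "bell", modifier "boar".
Putting it together: [[[dawn [noon carp]] chain] [boar bell]].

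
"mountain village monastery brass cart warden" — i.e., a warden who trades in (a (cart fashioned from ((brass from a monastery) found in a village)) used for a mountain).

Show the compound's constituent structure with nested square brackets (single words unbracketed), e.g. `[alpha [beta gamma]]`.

Overall it is a kind of warden; the modifier is "mountain village monastery brass cart".
Within "mountain village monastery brass cart", the head is "cart" (specifically "village monastery brass cart") and the modifier is "mountain".
Within "village monastery brass cart", the head is "cart" and the modifier is "village monastery brass".
Within "village monastery brass", the head is "brass" (specifically "monastery brass") and the modifier is "village".
Within "monastery brass", the head is "brass" and the modifier is "monastery".
Putting it together: [[mountain [[village [monastery brass]] cart]] warden].

[[mountain [[village [monastery brass]] cart]] warden]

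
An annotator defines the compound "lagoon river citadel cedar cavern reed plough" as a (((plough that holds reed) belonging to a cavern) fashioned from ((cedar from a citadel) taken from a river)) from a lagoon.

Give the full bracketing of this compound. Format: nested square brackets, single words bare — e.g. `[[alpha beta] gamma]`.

[lagoon [[river [citadel cedar]] [cavern [reed plough]]]]

The outermost head in the paraphrase is "plough" (specifically "river citadel cedar cavern reed plough"), modified by "lagoon".
"river citadel cedar cavern reed plough" → head "plough" (specifically "cavern reed plough"), modifier "river citadel cedar".
"river citadel cedar" → head "cedar" (specifically "citadel cedar"), modifier "river".
"citadel cedar" → head "cedar", modifier "citadel".
"cavern reed plough" → head "plough" (specifically "reed plough"), modifier "cavern".
"reed plough" → head "plough", modifier "reed".
Assembled: [lagoon [[river [citadel cedar]] [cavern [reed plough]]]].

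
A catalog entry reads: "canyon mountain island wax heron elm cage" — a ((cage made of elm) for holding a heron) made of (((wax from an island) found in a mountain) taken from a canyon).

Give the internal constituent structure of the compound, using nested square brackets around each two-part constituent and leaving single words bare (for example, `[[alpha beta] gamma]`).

Whole compound: head "cage" (specifically "heron elm cage"), modifier "canyon mountain island wax".
"canyon mountain island wax" → head "wax" (specifically "mountain island wax"), modifier "canyon".
"mountain island wax" → head "wax" (specifically "island wax"), modifier "mountain".
"island wax" → head "wax", modifier "island".
"heron elm cage" → head "cage" (specifically "elm cage"), modifier "heron".
"elm cage" → head "cage", modifier "elm".
So the structure is [[canyon [mountain [island wax]]] [heron [elm cage]]].

[[canyon [mountain [island wax]]] [heron [elm cage]]]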